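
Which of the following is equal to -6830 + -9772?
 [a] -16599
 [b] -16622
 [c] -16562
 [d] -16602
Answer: d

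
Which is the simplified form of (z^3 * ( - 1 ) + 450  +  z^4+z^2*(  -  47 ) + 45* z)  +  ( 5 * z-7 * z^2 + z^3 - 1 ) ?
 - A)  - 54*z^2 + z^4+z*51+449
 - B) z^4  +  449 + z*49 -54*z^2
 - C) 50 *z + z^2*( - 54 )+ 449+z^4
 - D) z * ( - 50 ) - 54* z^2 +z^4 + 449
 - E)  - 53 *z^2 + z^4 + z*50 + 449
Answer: C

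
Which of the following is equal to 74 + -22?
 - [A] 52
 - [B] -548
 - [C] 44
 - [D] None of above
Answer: A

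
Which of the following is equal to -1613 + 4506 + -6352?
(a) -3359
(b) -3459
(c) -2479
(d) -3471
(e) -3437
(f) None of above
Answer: b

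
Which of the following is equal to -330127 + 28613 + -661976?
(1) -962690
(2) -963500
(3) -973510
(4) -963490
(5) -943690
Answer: 4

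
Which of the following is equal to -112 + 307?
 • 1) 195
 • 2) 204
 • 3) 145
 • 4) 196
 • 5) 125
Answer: 1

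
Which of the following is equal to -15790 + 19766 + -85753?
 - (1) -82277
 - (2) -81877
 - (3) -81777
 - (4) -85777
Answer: 3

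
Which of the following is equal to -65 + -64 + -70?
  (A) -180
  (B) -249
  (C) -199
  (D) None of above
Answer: C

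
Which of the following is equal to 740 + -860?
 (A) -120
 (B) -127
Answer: A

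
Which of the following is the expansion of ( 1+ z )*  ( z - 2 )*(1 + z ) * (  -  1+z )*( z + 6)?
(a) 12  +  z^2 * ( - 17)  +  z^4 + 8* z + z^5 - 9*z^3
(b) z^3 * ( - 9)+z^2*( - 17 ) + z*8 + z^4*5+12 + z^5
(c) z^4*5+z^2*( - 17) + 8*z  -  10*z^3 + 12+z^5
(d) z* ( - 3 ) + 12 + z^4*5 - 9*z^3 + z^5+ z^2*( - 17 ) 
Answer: b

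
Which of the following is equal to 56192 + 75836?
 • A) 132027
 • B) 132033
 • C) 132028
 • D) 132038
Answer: C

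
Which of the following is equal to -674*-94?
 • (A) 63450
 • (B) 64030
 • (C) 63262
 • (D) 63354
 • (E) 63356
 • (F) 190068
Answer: E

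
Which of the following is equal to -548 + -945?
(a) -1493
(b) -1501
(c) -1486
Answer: a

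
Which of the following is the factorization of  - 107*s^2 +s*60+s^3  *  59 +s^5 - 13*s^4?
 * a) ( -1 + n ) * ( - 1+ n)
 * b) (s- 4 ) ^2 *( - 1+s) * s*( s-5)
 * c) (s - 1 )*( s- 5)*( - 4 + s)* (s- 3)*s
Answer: c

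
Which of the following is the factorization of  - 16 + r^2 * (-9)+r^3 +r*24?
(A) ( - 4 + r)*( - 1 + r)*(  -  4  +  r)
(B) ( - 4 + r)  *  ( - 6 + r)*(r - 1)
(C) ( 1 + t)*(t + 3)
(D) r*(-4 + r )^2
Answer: A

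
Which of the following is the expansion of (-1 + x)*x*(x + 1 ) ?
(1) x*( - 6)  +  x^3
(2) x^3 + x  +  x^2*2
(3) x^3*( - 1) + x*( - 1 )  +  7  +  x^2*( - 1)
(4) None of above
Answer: 4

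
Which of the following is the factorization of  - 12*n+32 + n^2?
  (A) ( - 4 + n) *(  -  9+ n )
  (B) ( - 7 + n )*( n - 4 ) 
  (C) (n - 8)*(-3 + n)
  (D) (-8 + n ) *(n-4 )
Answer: D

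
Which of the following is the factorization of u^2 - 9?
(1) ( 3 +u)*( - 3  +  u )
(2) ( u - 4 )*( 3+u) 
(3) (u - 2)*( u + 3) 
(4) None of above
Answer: 1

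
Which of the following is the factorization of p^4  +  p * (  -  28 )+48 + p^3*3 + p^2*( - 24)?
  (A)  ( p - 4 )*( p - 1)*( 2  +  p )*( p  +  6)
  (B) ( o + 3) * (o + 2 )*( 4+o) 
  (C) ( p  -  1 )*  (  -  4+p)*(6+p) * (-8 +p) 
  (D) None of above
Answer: A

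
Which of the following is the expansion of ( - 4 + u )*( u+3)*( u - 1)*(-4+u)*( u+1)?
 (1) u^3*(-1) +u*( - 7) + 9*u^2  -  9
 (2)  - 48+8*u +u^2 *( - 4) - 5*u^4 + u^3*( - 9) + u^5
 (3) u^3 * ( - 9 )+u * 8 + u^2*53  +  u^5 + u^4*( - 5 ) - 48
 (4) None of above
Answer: 3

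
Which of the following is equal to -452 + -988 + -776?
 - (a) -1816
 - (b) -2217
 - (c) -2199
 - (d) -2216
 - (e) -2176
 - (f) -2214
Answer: d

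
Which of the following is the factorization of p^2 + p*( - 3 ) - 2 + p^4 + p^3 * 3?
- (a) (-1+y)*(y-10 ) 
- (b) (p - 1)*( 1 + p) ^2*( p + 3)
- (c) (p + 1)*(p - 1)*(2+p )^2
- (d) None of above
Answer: d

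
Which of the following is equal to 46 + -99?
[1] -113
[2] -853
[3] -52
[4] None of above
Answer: 4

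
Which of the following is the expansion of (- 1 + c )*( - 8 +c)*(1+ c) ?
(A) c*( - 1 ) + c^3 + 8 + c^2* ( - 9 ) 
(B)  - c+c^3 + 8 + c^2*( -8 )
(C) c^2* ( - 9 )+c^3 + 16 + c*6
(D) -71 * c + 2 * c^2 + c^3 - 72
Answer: B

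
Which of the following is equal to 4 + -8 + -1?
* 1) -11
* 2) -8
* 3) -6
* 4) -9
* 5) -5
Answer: 5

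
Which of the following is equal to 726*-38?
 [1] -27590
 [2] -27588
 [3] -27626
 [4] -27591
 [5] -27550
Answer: 2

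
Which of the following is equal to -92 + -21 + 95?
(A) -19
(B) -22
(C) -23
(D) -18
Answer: D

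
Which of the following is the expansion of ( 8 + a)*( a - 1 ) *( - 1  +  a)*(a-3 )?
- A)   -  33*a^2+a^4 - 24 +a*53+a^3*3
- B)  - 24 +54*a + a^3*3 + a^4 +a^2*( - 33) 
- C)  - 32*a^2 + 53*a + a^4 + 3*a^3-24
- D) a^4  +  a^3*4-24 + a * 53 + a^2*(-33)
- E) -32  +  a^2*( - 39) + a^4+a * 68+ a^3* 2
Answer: A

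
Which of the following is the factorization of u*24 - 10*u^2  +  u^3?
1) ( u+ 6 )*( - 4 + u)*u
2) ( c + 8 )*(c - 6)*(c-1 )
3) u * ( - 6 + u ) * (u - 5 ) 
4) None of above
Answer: 4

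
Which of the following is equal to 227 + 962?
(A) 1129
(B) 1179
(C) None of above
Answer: C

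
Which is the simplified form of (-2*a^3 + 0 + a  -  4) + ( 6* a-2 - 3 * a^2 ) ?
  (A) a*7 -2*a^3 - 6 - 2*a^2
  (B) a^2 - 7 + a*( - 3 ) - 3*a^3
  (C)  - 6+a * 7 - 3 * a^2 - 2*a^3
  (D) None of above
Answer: C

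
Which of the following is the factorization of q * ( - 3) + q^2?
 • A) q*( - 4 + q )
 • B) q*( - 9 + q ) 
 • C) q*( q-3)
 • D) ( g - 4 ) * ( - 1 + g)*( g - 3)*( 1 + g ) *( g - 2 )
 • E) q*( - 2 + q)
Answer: C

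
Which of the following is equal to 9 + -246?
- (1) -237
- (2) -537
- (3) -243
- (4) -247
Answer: 1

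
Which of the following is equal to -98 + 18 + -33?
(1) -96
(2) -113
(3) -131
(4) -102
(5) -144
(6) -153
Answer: 2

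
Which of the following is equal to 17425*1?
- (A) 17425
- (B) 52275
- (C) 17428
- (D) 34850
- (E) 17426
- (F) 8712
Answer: A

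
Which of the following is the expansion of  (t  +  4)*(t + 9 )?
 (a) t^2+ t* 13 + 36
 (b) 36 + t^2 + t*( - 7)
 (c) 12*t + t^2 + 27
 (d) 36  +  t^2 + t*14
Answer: a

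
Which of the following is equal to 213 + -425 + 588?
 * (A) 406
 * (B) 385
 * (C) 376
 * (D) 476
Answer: C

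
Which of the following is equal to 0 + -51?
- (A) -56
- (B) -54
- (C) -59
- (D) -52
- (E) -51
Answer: E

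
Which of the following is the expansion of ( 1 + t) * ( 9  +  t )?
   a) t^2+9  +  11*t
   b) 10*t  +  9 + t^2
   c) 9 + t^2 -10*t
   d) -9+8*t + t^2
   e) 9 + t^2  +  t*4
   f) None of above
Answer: b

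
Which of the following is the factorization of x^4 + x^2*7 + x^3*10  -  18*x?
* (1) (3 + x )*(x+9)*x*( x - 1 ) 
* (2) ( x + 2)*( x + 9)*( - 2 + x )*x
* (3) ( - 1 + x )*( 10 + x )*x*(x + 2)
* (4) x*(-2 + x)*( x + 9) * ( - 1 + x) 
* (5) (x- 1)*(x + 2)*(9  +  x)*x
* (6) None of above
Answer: 5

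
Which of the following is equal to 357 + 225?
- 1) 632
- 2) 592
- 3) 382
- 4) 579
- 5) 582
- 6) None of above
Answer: 5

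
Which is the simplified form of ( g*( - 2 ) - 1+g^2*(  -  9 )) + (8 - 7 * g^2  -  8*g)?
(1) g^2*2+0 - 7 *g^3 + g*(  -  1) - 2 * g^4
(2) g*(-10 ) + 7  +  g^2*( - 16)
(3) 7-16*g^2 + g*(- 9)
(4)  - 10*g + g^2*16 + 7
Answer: 2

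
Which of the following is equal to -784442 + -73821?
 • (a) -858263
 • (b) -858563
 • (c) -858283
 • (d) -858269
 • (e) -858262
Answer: a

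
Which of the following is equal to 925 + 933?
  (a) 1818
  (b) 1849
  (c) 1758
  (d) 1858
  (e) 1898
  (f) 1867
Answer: d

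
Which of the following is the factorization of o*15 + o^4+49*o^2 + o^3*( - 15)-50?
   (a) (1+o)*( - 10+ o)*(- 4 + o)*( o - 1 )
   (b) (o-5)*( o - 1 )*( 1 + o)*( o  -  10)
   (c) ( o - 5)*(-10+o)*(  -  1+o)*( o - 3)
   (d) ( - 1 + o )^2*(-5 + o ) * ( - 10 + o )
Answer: b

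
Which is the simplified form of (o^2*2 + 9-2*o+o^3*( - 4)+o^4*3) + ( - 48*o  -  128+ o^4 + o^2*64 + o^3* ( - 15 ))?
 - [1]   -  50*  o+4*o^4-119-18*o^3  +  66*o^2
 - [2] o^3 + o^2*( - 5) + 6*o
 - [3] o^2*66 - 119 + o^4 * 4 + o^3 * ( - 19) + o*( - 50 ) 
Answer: 3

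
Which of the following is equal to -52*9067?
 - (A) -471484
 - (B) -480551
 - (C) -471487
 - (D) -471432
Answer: A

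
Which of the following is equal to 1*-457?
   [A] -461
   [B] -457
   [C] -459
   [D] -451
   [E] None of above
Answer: B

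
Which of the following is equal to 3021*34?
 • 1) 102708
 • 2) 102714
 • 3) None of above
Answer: 2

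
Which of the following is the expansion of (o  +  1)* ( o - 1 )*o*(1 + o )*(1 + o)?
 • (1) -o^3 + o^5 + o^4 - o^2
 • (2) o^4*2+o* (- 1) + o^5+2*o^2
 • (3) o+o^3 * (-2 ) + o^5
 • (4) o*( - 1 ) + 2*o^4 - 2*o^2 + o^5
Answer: 4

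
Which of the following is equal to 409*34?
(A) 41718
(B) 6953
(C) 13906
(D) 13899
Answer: C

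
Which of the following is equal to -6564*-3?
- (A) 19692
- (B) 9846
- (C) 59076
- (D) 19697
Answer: A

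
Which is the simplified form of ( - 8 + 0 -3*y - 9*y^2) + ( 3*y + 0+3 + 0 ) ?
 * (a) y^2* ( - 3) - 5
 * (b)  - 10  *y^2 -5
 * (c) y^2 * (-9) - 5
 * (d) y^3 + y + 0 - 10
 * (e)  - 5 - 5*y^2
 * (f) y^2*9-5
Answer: c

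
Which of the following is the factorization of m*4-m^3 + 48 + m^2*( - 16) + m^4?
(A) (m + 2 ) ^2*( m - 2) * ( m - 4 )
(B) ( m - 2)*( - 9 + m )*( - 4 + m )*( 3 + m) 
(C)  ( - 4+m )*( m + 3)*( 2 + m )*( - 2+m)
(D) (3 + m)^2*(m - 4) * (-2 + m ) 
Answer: C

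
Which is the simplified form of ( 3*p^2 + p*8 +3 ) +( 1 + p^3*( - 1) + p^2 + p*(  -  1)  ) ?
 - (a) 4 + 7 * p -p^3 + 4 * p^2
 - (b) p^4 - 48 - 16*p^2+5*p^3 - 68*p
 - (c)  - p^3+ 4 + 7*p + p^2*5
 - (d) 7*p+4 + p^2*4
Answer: a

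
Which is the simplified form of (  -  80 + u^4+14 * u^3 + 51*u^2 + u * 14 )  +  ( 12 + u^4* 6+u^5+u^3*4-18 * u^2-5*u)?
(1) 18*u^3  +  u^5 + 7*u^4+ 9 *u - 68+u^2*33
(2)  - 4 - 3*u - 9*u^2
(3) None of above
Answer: 1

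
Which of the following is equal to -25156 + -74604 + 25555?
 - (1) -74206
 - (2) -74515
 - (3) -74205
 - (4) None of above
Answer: 3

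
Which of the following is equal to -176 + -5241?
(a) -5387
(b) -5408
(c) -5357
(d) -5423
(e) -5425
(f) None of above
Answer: f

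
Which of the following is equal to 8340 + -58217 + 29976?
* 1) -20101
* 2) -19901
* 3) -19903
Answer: 2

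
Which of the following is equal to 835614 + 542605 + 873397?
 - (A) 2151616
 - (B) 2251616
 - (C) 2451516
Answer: B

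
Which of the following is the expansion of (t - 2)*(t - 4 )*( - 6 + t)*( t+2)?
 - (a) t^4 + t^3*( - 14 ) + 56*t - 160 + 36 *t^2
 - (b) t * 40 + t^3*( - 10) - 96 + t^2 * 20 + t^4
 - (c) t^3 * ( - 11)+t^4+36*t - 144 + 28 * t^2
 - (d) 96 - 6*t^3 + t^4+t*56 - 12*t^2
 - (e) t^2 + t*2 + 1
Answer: b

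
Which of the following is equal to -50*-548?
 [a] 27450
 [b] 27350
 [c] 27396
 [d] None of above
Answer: d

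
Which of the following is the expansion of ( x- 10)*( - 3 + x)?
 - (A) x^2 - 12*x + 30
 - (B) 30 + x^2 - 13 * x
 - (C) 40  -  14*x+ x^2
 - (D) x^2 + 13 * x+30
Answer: B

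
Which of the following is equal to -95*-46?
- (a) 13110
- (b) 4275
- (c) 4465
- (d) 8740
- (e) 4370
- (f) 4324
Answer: e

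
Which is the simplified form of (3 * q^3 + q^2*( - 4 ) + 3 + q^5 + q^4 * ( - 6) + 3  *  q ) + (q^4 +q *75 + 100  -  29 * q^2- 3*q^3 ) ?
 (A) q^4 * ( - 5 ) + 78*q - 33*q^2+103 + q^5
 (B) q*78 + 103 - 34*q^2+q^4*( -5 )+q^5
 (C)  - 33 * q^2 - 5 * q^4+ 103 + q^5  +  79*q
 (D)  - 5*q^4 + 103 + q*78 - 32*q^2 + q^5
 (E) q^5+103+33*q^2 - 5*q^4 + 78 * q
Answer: A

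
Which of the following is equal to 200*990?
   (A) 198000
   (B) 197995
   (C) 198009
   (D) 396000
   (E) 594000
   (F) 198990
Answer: A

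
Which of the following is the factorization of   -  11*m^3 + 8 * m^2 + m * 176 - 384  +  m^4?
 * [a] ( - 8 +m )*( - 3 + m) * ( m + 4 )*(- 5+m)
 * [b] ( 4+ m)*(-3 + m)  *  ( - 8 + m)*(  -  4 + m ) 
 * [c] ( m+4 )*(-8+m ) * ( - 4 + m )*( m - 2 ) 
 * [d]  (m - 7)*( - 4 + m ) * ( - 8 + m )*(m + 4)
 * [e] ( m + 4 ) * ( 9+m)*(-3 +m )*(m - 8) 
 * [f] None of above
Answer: b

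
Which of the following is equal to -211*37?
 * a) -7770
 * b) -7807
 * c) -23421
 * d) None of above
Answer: b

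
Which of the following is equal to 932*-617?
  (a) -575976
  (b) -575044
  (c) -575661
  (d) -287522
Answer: b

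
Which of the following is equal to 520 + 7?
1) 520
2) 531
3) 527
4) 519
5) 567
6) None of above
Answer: 3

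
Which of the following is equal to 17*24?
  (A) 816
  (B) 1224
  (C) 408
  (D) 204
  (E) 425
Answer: C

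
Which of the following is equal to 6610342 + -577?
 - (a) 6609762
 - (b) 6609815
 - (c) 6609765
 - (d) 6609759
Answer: c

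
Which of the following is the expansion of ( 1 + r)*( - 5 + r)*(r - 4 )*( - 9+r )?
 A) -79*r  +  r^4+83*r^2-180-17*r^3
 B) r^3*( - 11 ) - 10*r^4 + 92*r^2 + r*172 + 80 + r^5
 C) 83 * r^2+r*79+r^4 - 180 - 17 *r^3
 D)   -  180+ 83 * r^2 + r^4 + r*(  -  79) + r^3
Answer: A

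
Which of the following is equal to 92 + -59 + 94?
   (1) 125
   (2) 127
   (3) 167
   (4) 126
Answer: 2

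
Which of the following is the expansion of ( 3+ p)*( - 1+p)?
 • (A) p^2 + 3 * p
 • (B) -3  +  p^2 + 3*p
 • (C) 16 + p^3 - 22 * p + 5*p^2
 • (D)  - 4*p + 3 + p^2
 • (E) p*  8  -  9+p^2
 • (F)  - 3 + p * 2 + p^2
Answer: F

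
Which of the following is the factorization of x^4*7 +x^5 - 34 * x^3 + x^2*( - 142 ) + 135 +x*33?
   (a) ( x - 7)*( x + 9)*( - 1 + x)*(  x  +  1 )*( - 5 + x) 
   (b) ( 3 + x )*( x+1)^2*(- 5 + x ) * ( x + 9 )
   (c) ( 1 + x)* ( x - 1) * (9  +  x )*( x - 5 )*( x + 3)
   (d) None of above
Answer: c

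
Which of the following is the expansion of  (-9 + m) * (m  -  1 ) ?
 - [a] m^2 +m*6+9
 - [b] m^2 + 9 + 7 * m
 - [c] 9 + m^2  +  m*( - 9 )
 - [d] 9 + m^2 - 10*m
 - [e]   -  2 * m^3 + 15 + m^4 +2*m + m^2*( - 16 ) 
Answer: d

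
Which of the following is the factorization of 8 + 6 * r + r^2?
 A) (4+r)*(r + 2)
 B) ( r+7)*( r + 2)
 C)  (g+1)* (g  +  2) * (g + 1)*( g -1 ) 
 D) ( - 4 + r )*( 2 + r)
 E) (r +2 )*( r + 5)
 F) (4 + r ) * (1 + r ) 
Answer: A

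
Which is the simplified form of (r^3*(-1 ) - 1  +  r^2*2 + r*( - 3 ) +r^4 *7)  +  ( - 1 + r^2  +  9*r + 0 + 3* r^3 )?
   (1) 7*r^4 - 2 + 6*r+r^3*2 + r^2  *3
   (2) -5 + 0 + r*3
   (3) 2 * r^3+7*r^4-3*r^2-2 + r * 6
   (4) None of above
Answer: 1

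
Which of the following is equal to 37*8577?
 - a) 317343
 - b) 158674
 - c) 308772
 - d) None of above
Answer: d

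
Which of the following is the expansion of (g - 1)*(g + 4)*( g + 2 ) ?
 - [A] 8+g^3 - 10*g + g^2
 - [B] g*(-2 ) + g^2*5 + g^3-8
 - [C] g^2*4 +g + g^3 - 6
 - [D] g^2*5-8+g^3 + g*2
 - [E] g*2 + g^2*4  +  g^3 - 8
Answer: D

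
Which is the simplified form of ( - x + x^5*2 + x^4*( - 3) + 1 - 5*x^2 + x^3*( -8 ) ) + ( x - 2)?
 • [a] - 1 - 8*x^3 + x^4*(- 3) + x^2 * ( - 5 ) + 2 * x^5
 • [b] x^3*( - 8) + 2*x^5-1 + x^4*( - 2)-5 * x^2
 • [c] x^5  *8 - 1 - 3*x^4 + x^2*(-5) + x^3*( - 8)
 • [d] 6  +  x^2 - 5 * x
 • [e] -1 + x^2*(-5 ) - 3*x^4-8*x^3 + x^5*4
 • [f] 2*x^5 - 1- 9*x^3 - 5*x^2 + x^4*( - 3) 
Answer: a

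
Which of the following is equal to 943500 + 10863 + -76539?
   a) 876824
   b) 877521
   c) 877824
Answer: c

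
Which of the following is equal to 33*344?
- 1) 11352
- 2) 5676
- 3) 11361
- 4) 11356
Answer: 1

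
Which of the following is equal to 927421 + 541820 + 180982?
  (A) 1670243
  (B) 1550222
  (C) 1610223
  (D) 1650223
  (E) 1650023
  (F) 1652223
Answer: D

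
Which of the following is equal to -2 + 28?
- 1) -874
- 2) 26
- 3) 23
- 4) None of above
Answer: 2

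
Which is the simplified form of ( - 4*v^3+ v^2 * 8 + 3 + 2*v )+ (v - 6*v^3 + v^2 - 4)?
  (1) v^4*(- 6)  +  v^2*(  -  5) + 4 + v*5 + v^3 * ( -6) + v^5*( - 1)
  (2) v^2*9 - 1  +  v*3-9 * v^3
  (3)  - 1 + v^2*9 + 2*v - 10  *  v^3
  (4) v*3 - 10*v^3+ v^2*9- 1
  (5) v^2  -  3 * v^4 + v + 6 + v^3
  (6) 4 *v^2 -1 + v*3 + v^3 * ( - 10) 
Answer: 4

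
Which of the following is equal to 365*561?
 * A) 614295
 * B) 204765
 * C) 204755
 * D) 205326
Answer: B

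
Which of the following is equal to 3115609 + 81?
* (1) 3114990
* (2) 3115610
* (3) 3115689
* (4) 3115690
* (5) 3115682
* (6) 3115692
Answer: 4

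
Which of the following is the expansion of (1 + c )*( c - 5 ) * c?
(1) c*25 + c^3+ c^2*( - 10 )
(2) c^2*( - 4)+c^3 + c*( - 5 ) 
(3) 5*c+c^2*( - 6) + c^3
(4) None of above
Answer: 2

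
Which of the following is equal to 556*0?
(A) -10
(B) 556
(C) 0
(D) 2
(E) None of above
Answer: C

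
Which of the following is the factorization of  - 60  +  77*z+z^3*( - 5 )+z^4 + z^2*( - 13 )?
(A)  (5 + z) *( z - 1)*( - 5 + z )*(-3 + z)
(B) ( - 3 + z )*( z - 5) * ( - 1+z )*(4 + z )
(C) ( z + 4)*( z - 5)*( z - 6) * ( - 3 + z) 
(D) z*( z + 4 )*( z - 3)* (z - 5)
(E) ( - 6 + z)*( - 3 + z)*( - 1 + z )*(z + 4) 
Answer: B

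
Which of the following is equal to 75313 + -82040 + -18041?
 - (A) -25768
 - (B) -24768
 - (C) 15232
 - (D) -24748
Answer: B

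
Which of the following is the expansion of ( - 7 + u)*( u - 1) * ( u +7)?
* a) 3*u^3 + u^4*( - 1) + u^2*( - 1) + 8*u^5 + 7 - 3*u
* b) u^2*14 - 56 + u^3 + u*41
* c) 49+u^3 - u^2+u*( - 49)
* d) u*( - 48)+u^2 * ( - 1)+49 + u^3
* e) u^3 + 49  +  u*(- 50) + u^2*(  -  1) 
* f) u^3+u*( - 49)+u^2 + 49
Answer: c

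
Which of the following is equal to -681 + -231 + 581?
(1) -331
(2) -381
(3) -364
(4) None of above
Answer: 1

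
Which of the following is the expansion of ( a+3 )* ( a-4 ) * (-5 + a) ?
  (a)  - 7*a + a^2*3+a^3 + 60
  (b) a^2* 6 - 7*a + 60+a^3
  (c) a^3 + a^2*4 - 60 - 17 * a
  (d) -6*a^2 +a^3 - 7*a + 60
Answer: d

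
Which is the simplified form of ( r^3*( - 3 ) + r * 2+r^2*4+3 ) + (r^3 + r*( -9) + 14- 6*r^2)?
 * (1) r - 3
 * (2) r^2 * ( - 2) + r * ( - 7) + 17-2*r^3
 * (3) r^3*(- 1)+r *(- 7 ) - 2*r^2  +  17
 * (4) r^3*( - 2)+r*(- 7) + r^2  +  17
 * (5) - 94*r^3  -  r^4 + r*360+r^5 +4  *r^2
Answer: 2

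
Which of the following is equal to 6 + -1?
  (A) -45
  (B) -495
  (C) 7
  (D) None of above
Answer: D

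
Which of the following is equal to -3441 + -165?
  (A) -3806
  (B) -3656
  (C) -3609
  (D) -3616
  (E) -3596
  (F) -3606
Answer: F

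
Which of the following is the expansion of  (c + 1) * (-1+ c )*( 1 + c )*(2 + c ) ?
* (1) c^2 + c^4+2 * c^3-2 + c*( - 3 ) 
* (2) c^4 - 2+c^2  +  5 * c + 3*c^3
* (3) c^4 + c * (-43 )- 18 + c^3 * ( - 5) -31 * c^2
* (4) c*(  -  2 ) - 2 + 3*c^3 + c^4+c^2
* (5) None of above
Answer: 5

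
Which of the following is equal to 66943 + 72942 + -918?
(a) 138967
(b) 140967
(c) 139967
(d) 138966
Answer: a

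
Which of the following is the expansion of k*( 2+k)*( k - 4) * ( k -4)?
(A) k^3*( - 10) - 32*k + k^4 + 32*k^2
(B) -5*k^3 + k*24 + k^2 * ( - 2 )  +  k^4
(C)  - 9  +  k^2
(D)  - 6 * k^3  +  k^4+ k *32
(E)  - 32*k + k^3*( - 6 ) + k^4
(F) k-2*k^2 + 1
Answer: D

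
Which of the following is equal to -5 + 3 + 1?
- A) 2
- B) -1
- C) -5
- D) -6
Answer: B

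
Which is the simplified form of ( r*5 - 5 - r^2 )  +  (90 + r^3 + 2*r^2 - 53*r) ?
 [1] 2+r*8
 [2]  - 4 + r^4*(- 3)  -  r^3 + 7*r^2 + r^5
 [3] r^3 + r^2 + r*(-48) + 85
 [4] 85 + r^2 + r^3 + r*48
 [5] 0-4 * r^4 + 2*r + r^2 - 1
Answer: 3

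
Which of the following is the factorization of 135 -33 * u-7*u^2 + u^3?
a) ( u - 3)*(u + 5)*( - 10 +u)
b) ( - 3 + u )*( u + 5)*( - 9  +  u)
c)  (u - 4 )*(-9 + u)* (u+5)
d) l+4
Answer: b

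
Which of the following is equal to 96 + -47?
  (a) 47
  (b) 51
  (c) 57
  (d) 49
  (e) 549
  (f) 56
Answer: d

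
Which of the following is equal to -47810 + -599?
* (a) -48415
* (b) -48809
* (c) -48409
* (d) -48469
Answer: c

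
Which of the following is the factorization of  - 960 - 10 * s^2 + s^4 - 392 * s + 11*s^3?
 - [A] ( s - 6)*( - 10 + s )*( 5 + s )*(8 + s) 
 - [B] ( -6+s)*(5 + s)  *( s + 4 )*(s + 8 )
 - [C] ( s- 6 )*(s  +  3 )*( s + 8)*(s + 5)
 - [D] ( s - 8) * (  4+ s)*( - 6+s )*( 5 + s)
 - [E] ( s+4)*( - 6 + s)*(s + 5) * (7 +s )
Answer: B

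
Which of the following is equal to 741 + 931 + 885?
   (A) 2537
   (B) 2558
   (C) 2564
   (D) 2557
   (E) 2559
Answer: D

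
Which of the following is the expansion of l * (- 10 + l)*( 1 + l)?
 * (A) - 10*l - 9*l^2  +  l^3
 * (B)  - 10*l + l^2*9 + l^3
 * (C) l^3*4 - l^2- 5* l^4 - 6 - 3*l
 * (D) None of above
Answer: A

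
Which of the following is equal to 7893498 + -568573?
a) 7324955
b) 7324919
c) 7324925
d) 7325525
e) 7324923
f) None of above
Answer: c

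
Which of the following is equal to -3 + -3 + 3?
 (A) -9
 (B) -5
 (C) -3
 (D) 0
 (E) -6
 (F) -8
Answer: C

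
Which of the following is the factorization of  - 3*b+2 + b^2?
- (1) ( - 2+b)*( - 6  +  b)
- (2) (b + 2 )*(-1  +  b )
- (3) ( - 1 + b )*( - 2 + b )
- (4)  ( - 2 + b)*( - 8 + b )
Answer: 3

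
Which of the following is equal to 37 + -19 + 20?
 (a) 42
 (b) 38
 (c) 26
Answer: b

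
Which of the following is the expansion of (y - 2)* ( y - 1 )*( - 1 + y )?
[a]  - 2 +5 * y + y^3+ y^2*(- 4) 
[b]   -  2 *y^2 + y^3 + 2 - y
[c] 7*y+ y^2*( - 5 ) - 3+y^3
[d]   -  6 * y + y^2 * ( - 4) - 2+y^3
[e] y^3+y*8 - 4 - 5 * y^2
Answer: a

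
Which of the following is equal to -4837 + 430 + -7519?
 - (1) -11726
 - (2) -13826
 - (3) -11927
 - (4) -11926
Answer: 4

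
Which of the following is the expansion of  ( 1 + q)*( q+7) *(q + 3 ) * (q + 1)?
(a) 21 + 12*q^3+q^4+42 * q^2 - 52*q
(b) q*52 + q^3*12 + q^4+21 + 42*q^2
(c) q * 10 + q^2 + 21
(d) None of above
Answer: b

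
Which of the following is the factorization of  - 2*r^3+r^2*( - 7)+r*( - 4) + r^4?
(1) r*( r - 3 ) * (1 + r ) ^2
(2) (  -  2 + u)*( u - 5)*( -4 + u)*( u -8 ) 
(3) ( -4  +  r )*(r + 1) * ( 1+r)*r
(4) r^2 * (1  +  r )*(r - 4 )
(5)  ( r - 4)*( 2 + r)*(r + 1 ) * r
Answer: 3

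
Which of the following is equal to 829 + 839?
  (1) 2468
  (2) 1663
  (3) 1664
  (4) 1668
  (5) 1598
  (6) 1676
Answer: 4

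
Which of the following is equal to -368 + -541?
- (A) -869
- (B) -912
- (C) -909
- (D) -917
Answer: C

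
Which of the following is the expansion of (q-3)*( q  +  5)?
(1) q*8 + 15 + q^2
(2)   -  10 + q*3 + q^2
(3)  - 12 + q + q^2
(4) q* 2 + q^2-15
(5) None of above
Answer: 4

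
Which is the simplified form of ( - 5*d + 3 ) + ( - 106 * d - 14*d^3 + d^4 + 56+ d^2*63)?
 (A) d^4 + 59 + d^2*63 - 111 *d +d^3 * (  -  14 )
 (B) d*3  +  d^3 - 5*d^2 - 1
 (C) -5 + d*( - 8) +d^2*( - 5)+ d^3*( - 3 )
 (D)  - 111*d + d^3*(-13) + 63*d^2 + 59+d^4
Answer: A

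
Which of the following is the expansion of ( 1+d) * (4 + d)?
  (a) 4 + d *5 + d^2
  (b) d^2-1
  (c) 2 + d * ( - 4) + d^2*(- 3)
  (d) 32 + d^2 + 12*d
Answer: a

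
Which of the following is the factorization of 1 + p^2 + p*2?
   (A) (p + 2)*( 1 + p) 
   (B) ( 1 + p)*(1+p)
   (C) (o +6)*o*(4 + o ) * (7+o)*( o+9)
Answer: B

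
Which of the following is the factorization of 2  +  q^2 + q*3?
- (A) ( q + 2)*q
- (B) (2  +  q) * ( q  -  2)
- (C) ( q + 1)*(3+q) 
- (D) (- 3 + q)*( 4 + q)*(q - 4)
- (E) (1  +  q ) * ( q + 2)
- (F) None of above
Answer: E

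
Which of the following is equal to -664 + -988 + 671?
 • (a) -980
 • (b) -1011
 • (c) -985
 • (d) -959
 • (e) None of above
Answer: e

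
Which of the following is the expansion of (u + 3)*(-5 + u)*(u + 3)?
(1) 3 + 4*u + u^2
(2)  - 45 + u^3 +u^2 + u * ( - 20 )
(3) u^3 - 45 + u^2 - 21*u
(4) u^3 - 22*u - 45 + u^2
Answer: 3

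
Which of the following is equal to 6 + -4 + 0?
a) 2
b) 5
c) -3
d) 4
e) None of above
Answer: a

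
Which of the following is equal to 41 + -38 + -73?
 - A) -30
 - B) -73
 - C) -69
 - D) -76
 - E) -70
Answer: E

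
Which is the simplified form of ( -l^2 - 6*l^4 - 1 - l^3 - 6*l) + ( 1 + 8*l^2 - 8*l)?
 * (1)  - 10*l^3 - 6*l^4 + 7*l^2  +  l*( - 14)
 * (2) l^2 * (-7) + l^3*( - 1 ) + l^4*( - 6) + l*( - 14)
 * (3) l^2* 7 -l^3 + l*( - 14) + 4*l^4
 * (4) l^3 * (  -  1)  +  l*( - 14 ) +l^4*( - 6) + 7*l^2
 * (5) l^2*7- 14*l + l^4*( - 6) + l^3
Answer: 4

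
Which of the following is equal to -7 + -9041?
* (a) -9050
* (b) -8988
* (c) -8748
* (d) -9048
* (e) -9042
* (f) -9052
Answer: d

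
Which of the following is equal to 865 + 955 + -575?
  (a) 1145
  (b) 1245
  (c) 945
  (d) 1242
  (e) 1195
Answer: b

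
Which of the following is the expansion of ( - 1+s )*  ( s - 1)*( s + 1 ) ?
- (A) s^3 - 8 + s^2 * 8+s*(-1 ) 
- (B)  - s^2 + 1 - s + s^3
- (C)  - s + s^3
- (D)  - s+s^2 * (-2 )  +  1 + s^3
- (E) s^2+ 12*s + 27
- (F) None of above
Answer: B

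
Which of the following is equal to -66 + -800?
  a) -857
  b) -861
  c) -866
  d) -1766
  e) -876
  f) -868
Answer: c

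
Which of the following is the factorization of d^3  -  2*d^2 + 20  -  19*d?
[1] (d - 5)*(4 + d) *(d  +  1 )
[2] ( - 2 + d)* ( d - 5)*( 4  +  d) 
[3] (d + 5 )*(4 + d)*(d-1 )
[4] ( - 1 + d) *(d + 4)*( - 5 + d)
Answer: 4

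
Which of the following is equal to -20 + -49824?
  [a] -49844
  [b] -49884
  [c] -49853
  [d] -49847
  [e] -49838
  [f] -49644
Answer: a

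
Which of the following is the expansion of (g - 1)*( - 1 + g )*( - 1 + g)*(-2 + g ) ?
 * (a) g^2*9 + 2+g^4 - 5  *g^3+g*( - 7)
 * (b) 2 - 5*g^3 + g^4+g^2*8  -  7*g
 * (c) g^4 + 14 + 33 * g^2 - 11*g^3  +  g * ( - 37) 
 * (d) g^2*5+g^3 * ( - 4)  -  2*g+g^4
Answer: a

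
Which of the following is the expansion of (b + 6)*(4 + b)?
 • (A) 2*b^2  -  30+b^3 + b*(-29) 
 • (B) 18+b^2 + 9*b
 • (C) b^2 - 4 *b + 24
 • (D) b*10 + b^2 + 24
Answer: D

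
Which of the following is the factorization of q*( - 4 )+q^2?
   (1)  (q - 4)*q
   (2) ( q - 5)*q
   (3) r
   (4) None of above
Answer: 1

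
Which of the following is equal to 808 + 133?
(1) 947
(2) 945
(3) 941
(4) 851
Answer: 3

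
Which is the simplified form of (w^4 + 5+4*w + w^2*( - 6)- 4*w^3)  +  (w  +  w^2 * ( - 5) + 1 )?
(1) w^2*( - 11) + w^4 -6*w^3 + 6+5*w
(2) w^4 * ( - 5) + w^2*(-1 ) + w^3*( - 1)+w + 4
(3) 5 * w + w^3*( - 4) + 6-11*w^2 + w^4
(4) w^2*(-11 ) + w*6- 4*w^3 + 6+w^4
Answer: 3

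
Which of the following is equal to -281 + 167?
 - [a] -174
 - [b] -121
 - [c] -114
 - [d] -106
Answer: c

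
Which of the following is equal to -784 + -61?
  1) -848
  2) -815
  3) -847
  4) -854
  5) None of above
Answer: 5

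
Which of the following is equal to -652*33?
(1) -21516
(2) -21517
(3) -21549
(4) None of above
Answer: 1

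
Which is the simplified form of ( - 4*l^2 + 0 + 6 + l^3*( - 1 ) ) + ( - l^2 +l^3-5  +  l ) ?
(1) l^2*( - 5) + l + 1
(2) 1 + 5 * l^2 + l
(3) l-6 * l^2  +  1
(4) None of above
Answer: 1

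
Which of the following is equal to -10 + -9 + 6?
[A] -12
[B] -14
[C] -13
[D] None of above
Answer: C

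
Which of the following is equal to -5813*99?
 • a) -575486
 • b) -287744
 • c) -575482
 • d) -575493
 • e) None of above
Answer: e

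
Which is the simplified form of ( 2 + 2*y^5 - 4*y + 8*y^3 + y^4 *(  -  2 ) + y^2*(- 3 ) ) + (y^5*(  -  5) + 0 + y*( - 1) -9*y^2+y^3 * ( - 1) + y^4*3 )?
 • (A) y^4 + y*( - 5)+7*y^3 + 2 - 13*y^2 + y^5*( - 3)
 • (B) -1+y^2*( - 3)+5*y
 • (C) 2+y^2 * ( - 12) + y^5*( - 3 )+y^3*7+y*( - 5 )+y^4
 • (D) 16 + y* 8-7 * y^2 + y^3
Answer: C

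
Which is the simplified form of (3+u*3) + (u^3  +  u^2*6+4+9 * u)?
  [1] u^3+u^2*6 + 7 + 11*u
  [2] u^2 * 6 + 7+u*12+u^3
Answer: 2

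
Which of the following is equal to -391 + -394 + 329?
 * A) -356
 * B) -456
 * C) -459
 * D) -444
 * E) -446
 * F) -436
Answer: B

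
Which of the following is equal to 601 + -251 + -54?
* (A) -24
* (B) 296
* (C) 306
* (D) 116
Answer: B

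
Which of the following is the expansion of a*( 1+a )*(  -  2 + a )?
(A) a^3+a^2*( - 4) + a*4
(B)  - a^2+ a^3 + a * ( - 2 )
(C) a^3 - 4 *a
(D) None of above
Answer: B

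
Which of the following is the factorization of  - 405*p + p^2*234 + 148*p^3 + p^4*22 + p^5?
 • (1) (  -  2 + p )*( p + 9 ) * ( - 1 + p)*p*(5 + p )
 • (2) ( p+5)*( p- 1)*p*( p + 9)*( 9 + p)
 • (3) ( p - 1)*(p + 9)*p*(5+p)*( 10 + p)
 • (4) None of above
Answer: 2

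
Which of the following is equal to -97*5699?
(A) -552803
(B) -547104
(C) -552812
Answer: A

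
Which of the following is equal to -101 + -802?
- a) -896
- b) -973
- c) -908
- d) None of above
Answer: d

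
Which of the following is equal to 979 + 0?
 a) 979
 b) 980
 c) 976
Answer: a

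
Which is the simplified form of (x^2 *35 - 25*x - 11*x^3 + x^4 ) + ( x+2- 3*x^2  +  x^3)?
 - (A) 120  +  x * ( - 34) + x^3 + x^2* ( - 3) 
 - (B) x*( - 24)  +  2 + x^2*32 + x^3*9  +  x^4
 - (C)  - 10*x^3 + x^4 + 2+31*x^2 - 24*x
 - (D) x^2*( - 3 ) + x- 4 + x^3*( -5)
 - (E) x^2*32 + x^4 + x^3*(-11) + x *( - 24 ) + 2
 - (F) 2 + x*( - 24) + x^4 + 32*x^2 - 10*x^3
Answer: F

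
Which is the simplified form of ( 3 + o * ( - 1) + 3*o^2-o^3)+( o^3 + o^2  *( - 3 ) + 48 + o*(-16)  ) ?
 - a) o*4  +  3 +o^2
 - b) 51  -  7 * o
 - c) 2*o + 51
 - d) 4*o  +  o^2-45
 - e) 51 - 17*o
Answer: e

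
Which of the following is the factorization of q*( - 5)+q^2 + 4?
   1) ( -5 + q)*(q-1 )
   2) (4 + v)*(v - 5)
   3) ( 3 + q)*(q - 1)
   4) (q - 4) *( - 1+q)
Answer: 4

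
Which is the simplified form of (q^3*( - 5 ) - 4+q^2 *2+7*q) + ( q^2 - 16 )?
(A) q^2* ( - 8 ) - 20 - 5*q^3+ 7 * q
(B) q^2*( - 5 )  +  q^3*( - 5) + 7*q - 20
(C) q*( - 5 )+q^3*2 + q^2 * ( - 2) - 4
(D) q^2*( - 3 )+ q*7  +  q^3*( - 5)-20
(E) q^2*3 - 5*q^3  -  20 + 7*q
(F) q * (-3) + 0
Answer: E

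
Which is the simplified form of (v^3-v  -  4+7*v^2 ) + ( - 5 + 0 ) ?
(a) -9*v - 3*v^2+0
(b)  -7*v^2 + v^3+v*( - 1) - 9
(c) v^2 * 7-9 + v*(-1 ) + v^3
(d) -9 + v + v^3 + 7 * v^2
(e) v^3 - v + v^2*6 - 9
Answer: c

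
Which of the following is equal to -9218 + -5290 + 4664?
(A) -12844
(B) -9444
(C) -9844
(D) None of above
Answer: C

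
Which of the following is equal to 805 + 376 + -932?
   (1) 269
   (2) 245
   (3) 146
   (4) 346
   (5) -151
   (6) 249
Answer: 6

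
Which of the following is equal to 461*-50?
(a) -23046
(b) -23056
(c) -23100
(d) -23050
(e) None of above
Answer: d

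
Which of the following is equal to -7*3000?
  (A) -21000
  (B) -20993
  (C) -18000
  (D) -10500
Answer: A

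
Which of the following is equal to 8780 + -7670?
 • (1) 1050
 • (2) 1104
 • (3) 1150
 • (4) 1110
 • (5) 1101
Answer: 4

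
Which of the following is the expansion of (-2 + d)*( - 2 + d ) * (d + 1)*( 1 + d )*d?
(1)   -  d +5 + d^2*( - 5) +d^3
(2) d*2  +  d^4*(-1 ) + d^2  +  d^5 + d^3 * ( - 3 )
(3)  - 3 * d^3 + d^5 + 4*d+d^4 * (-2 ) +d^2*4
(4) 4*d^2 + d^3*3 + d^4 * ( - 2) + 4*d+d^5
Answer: 3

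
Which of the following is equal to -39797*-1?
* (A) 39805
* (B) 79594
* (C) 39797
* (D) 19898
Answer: C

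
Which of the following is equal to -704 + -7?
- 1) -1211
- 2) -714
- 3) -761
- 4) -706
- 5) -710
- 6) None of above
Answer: 6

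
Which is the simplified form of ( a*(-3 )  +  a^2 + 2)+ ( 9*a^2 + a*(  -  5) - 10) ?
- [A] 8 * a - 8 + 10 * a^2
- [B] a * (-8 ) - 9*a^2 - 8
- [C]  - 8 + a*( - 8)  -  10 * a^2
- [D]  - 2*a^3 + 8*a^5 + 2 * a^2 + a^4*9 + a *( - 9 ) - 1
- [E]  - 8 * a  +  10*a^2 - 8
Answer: E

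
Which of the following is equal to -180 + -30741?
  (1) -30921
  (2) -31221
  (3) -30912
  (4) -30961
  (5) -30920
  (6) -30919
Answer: 1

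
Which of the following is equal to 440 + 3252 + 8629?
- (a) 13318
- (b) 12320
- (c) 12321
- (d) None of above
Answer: c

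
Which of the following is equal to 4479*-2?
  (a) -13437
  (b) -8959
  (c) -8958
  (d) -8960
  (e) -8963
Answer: c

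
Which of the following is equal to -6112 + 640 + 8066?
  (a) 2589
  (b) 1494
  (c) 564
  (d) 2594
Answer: d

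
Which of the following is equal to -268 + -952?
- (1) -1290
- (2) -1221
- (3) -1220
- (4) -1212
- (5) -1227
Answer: 3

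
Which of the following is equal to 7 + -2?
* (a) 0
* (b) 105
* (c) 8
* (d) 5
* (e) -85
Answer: d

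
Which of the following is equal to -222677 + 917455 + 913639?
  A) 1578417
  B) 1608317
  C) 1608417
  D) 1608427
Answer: C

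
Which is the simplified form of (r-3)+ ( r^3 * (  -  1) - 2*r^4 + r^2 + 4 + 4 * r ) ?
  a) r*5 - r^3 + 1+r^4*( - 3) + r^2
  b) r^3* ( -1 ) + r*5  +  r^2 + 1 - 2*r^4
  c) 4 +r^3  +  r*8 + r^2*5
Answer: b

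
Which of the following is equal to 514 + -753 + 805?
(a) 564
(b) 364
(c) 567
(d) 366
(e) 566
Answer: e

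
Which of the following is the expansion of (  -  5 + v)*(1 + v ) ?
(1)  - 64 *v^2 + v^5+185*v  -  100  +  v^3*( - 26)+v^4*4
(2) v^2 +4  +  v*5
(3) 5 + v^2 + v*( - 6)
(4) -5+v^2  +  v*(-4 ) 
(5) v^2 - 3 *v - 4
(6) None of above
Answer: 4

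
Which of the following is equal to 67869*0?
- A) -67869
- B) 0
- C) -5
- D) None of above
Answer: B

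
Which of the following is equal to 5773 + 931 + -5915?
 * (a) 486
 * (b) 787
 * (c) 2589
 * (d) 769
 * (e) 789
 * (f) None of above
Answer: e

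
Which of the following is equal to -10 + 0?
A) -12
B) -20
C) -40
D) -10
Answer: D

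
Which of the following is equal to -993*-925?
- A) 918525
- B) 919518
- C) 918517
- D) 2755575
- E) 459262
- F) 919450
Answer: A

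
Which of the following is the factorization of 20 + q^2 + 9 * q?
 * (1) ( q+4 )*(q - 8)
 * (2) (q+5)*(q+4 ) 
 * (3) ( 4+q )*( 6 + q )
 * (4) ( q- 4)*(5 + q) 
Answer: 2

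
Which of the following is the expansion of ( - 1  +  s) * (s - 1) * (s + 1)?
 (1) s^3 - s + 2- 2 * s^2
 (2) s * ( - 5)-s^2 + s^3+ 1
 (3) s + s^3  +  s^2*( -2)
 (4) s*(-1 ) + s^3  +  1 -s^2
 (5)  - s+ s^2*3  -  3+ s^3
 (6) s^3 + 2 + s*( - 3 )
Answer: 4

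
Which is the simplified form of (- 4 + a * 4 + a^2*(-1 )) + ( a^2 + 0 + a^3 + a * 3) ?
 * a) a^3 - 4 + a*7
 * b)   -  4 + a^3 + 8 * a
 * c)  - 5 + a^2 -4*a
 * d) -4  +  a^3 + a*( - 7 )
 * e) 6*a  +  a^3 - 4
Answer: a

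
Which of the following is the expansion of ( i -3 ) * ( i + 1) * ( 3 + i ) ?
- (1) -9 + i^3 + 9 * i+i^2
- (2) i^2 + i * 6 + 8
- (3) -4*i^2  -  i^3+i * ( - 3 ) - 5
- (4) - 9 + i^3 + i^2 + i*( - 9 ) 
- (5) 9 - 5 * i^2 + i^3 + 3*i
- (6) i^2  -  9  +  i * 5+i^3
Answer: 4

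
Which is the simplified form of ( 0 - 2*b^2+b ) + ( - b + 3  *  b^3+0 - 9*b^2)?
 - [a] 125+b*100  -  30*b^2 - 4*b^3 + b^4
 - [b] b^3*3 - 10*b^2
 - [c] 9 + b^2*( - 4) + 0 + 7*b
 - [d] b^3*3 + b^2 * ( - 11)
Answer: d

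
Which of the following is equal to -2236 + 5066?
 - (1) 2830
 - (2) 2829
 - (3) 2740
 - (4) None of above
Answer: 1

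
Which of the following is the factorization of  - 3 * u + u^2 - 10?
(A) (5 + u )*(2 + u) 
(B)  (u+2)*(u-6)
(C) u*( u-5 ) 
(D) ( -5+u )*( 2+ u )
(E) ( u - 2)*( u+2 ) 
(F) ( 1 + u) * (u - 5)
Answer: D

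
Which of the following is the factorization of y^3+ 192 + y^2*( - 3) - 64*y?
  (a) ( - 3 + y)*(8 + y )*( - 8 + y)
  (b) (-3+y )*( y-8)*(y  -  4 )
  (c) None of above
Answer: a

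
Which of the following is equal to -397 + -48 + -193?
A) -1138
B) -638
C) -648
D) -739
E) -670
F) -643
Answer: B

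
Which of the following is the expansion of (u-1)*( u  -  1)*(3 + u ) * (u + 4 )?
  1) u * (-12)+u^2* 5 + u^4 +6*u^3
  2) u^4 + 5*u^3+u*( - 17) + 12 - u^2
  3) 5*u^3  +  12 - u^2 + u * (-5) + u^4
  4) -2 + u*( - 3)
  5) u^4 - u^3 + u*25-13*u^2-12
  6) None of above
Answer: 2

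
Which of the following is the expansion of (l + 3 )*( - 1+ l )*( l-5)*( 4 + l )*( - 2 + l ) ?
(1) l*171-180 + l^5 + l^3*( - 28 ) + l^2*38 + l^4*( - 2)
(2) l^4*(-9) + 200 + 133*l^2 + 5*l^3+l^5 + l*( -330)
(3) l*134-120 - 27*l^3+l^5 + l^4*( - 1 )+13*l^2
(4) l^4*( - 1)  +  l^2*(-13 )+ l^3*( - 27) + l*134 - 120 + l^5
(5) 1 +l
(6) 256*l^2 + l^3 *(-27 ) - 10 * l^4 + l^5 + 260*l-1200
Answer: 3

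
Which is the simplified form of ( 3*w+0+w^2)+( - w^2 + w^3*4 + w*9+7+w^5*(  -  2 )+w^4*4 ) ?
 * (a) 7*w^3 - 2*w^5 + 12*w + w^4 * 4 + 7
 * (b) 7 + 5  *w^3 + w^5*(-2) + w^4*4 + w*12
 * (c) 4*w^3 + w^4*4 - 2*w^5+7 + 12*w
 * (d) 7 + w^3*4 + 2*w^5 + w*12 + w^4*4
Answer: c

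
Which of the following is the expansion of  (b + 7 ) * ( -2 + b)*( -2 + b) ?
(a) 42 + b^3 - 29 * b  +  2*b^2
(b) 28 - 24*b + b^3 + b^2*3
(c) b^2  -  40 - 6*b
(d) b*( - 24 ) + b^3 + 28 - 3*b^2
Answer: b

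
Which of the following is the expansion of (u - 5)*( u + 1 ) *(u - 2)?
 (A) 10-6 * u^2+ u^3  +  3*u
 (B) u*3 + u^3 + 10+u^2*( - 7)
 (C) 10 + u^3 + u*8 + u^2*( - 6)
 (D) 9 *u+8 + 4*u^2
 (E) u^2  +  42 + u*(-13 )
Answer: A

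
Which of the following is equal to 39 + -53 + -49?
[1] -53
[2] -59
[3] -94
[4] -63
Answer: 4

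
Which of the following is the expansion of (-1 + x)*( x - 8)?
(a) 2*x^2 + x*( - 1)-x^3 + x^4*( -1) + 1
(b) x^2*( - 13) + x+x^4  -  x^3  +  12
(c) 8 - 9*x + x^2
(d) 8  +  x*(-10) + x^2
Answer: c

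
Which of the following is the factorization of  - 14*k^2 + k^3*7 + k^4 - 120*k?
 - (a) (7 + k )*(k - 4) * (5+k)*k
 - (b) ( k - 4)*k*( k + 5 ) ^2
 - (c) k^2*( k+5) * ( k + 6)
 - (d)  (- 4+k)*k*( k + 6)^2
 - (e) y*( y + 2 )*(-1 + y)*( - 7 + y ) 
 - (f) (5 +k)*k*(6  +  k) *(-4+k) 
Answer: f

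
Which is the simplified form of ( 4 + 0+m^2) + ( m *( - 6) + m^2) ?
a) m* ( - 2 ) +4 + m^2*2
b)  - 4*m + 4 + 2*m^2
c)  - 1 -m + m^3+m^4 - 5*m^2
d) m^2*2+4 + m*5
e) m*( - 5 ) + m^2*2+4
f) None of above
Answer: f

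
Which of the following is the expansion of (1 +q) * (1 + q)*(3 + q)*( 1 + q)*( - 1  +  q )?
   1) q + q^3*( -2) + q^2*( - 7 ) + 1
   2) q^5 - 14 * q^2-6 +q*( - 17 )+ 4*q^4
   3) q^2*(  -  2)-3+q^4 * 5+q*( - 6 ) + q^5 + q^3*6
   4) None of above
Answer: 4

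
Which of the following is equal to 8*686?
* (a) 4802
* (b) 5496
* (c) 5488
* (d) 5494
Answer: c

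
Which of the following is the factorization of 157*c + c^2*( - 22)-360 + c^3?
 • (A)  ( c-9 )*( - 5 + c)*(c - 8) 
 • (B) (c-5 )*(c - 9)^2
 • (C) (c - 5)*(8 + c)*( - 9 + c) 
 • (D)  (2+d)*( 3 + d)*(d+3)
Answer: A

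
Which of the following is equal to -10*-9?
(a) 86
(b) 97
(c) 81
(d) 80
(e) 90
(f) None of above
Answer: e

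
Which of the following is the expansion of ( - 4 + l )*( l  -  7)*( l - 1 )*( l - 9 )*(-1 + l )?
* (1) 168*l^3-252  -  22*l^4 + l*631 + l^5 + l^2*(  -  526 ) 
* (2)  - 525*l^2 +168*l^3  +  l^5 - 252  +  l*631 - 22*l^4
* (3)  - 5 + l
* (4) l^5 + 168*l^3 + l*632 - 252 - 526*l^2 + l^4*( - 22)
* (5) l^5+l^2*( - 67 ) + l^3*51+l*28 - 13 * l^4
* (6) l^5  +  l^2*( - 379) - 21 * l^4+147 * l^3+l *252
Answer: 1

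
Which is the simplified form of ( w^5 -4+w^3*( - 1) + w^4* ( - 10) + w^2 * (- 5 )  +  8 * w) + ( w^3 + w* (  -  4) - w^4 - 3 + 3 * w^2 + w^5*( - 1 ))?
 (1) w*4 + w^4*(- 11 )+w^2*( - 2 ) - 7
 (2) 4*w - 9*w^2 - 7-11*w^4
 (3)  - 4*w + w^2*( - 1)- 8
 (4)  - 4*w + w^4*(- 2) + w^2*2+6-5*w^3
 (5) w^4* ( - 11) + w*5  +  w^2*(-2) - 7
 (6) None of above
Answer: 1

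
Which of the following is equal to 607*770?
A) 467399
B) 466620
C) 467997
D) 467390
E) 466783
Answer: D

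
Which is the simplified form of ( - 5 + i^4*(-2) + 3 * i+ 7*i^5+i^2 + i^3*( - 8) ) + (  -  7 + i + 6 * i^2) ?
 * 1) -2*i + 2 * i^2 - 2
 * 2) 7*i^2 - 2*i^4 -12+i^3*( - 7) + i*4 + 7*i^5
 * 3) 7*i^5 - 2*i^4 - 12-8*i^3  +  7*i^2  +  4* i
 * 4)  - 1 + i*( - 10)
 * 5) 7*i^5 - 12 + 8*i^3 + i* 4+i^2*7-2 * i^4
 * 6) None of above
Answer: 3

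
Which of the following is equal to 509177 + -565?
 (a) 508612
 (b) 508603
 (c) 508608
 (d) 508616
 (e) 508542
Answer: a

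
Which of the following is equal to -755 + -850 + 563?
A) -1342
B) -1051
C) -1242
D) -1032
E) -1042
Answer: E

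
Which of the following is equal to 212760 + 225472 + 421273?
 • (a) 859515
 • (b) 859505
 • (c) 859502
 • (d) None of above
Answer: b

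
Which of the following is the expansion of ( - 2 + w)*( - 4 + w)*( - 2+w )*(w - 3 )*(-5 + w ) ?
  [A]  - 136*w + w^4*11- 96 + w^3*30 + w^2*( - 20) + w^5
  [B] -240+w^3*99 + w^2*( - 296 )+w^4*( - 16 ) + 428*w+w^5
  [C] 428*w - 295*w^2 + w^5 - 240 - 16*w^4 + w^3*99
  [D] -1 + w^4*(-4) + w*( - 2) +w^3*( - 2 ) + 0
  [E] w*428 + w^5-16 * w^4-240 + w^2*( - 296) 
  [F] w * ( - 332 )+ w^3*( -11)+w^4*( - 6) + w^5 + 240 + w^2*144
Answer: B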